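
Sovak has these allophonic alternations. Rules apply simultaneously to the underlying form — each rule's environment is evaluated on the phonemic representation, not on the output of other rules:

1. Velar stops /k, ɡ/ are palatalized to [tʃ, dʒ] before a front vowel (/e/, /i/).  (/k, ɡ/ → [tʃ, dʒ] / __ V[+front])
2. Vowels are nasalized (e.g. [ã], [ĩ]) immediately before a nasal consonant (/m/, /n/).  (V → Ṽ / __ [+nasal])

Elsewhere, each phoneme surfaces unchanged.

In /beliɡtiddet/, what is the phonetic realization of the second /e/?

/e/ (between /d/ and /t/): rule 2 targets it, but not before a nasal consonant → unchanged [e].

[e]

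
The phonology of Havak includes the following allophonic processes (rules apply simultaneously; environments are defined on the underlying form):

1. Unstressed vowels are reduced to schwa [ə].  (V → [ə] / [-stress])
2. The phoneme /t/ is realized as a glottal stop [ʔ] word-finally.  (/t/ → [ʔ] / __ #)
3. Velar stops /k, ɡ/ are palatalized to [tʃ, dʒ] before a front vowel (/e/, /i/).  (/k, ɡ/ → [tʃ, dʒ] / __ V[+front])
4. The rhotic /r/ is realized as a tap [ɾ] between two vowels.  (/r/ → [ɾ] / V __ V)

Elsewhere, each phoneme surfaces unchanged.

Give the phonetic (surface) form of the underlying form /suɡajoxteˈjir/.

[səɡəjəxtəˈjir]

/s/ (word-initial) is unaffected → [s].
Rule 1 applies to /u/ (between /s/ and /ɡ/: in an unstressed syllable) → [ə].
/ɡ/ (between /u/ and /a/) is in the target of rule 3 but the environment (before a front vowel) is not met → [ɡ].
/a/ meets the environment for rule 1 (in an unstressed syllable) → [ə].
/j/ — not in any rule's target class → [j].
Rule 1 applies to /o/ (between /j/ and /x/: in an unstressed syllable) → [ə].
/x/ (between /o/ and /t/): no rule targets it → [x].
/t/ (between /x/ and /e/) is in the target of rule 2 but the environment (word-finally) is not met → [t].
/e/ (between /t/ and /j/) occurs in an unstressed syllable → [ə] by rule 1.
/j/ (between /e/ and /i/) is unaffected → [j].
/i/ (between /j/ and /r/) is in the target of rule 1 but the environment (in an unstressed syllable) is not met → [i].
/r/ (word-final): rule 4 targets it, but not between two vowels → unchanged [r].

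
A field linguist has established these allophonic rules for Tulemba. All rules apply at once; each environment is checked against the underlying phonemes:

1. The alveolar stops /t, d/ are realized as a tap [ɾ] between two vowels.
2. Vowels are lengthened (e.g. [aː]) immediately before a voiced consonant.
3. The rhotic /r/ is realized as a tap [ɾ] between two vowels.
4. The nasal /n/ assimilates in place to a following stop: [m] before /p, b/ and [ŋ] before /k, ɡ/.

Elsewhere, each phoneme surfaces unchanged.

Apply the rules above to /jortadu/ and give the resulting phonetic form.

/o/ (between /j/ and /r/): before a voiced consonant, so rule 2 applies → [oː].
/r/ (between /o/ and /t/) fails the environment for rule 3, so it stays [r].
/t/ — between /r/ and /a/; rule 1 does not apply here → [t].
/a/ meets the environment for rule 2 (before a voiced consonant) → [aː].
/d/ meets the environment for rule 1 (between two vowels) → [ɾ].
/u/ — word-final; rule 2 does not apply here → [u].

[joːrtaːɾu]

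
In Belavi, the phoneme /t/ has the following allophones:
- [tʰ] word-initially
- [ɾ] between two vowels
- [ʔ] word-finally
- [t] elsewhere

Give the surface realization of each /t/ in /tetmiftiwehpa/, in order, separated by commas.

Occurrence 1 (position 1): word-initially → [tʰ].
Occurrence 2 (position 3): no conditioning environment matches → elsewhere allophone [t].
Occurrence 3 (position 7): no conditioning environment matches → elsewhere allophone [t].

[tʰ], [t], [t]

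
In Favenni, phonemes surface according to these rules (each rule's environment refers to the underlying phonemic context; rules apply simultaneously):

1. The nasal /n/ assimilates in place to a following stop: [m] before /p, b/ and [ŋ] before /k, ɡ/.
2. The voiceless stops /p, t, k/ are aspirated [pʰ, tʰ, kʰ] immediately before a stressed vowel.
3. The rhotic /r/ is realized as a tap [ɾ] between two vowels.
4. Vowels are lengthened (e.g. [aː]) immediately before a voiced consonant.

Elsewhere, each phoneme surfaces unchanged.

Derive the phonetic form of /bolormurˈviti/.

[boːloːrmuːrˈviti]

/b/ — not in any rule's target class → [b].
/o/ (between /b/ and /l/): before a voiced consonant, so rule 4 applies → [oː].
/l/ stays [l].
/o/ (between /l/ and /r/): before a voiced consonant, so rule 4 applies → [oː].
/r/ (between /o/ and /m/): rule 3 targets it, but not between two vowels → unchanged [r].
/m/ — not in any rule's target class → [m].
/u/ (between /m/ and /r/) occurs before a voiced consonant → [uː] by rule 4.
/r/ (between /u/ and /v/): rule 3 targets it, but not between two vowels → unchanged [r].
/v/ (between /r/ and /i/) is unaffected → [v].
/i/ (between /v/ and /t/) is in the target of rule 4 but the environment (before a voiced consonant) is not met → [i].
/t/ (between /i/ and /i/) is in the target of rule 2 but the environment (immediately before a stressed vowel) is not met → [t].
/i/ (word-final) is in the target of rule 4 but the environment (before a voiced consonant) is not met → [i].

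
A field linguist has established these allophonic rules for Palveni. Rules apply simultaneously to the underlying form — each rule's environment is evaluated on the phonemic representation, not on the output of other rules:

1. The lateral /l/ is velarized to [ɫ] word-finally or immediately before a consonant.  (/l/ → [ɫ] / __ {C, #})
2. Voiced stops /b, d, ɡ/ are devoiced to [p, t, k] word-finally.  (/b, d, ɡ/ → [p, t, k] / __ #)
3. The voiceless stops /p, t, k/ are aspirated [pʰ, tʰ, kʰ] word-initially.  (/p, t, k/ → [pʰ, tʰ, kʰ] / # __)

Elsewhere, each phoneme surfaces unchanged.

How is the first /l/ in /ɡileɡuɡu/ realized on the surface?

/l/ (between /i/ and /e/): rule 1 targets it, but not word-finally or immediately before a consonant → unchanged [l].

[l]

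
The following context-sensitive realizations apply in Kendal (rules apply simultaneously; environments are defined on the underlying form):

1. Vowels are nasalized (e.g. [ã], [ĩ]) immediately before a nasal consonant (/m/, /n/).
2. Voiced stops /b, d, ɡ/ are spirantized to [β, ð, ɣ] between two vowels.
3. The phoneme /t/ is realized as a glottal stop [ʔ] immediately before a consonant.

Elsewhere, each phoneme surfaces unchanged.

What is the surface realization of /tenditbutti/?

[tẽndiʔbuʔti]

/t/ (word-initial): rule 3 targets it, but not immediately before a consonant → unchanged [t].
/e/ (between /t/ and /n/): before a nasal consonant, so rule 1 applies → [ẽ].
/n/ stays [n].
/d/ (between /n/ and /i/): rule 2 targets it, but not between two vowels → unchanged [d].
/i/ (between /d/ and /t/) is in the target of rule 1 but the environment (before a nasal consonant) is not met → [i].
/t/ (between /i/ and /b/): immediately before a consonant, so rule 3 applies → [ʔ].
/b/ (between /t/ and /u/): rule 2 targets it, but not between two vowels → unchanged [b].
/u/ (between /b/ and /t/): rule 1 targets it, but not before a nasal consonant → unchanged [u].
/t/ meets the environment for rule 3 (immediately before a consonant) → [ʔ].
/t/ (between /t/ and /i/): rule 3 targets it, but not immediately before a consonant → unchanged [t].
/i/ — word-final; rule 1 does not apply here → [i].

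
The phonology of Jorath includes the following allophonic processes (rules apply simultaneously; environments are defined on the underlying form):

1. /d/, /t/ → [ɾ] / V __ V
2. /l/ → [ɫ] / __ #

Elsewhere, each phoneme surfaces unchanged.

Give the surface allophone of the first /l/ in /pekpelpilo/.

[l]

/l/ (between /e/ and /p/) is in the target of rule 2 but the environment (word-finally) is not met → [l].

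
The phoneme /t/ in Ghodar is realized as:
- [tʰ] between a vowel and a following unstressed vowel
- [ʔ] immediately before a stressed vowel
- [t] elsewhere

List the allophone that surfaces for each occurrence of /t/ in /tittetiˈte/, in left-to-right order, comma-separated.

[t], [t], [t], [tʰ], [ʔ]

Occurrence 1 (position 1): no conditioning environment matches → elsewhere allophone [t].
Occurrence 2 (position 3): no conditioning environment matches → elsewhere allophone [t].
Occurrence 3 (position 4): no conditioning environment matches → elsewhere allophone [t].
Occurrence 4 (position 6): between a vowel and a following unstressed vowel → [tʰ].
Occurrence 5 (position 8): immediately before a stressed vowel → [ʔ].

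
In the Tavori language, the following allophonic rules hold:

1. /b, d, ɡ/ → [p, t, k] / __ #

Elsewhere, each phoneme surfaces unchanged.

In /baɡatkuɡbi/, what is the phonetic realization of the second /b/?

/b/ (between /ɡ/ and /i/): rule 1 targets it, but not word-finally → unchanged [b].

[b]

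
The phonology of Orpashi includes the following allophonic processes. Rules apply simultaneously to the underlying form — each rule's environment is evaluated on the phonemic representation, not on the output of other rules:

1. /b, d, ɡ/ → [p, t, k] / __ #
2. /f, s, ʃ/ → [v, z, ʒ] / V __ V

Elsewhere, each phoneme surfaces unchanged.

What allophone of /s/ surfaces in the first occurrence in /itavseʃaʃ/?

/s/ (between /v/ and /e/): rule 2 targets it, but not between two vowels → unchanged [s].

[s]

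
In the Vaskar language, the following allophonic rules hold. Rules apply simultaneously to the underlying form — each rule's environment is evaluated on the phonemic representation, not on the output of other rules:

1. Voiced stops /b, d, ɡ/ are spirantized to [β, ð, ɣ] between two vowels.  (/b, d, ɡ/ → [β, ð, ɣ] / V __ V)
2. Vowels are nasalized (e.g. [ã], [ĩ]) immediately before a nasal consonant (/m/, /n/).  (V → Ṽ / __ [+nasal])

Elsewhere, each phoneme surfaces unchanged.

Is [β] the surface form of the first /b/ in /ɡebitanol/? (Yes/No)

/b/ meets the environment for rule 1 (between two vowels) → [β].
The actual realization is [β], which matches [β].

Yes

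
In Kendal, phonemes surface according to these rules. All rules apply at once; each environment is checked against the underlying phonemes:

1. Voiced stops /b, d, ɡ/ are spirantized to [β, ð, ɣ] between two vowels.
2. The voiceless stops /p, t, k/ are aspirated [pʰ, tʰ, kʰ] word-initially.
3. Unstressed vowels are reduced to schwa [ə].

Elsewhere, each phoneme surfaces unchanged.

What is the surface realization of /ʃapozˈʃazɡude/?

/ʃ/ — not in any rule's target class → [ʃ].
/a/ — between /ʃ/ and /p/, in an unstressed syllable — surfaces as [ə] (rule 3).
/p/ (between /a/ and /o/): rule 2 targets it, but not word-initially → unchanged [p].
Rule 3 applies to /o/ (between /p/ and /z/: in an unstressed syllable) → [ə].
/z/ — not in any rule's target class → [z].
/ʃ/ (between /z/ and /a/) is unaffected → [ʃ].
/a/ (between /ʃ/ and /z/): rule 3 targets it, but not in an unstressed syllable → unchanged [a].
/z/ stays [z].
/ɡ/ (between /z/ and /u/) fails the environment for rule 1, so it stays [ɡ].
/u/ meets the environment for rule 3 (in an unstressed syllable) → [ə].
/d/ (between /u/ and /e/) occurs between two vowels → [ð] by rule 1.
/e/ — word-final, in an unstressed syllable — surfaces as [ə] (rule 3).

[ʃəpəzˈʃazɡəðə]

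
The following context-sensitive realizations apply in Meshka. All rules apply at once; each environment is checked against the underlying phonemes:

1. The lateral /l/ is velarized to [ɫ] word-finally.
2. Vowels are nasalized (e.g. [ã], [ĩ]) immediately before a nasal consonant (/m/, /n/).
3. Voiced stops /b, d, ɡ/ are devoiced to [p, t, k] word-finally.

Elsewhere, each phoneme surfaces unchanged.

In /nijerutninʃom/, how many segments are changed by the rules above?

Segments that undergo a rule: /i/ → [ĩ] (rule 2); /o/ → [õ] (rule 2).
All other segments surface unchanged.

2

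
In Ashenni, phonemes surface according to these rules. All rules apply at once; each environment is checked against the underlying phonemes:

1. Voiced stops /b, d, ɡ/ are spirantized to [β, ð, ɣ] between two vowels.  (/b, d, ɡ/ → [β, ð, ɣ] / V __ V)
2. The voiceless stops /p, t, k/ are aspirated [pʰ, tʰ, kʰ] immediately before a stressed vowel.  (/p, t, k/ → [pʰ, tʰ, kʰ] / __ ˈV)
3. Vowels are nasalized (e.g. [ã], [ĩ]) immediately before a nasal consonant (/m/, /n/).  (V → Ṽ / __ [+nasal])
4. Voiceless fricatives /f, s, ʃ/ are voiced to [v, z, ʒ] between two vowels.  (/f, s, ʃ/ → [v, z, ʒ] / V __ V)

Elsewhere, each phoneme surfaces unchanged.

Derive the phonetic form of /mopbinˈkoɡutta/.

/m/ stays [m].
/o/ (between /m/ and /p/): rule 3 targets it, but not before a nasal consonant → unchanged [o].
/p/ (between /o/ and /b/) is in the target of rule 2 but the environment (immediately before a stressed vowel) is not met → [p].
/b/ (between /p/ and /i/): rule 1 targets it, but not between two vowels → unchanged [b].
Rule 3 applies to /i/ (between /b/ and /n/: before a nasal consonant) → [ĩ].
/n/ stays [n].
/k/ (between /n/ and /o/) occurs immediately before a stressed vowel → [kʰ] by rule 2.
/o/ — between /k/ and /ɡ/; rule 3 does not apply here → [o].
/ɡ/ meets the environment for rule 1 (between two vowels) → [ɣ].
/u/ (between /ɡ/ and /t/): rule 3 targets it, but not before a nasal consonant → unchanged [u].
/t/ — between /u/ and /t/; rule 2 does not apply here → [t].
/t/ (between /t/ and /a/) is in the target of rule 2 but the environment (immediately before a stressed vowel) is not met → [t].
/a/ (word-final) is in the target of rule 3 but the environment (before a nasal consonant) is not met → [a].

[mopbĩnˈkʰoɣutta]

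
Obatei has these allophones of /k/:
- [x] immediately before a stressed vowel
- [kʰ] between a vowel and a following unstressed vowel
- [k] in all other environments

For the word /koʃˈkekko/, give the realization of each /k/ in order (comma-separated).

Occurrence 1 (position 1): no conditioning environment matches → elsewhere allophone [k].
Occurrence 2 (position 4): immediately before a stressed vowel → [x].
Occurrence 3 (position 6): no conditioning environment matches → elsewhere allophone [k].
Occurrence 4 (position 7): no conditioning environment matches → elsewhere allophone [k].

[k], [x], [k], [k]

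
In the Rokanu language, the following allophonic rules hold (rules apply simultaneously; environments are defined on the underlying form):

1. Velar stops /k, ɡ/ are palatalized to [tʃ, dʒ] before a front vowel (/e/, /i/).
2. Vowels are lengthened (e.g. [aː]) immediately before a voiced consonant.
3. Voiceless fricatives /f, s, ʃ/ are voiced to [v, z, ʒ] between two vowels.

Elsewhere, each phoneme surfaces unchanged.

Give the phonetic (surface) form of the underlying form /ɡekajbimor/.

/ɡ/ meets the environment for rule 1 (before a front vowel) → [dʒ].
/e/ (between /ɡ/ and /k/) fails the environment for rule 2, so it stays [e].
/k/ — between /e/ and /a/; rule 1 does not apply here → [k].
/a/ (between /k/ and /j/): before a voiced consonant, so rule 2 applies → [aː].
/j/ stays [j].
/b/ stays [b].
/i/ (between /b/ and /m/) occurs before a voiced consonant → [iː] by rule 2.
/m/ (between /i/ and /o/) is unaffected → [m].
/o/ — between /m/ and /r/, before a voiced consonant — surfaces as [oː] (rule 2).
/r/ — not in any rule's target class → [r].

[dʒekaːjbiːmoːr]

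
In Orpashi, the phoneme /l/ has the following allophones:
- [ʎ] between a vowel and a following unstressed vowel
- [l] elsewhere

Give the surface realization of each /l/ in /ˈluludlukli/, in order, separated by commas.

Occurrence 1 (position 1): no conditioning environment matches → elsewhere allophone [l].
Occurrence 2 (position 3): between a vowel and a following unstressed vowel → [ʎ].
Occurrence 3 (position 6): no conditioning environment matches → elsewhere allophone [l].
Occurrence 4 (position 9): no conditioning environment matches → elsewhere allophone [l].

[l], [ʎ], [l], [l]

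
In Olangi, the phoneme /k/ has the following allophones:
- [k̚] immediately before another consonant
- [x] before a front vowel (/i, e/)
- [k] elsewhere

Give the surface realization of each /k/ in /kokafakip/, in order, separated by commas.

Occurrence 1 (position 1): no conditioning environment matches → elsewhere allophone [k].
Occurrence 2 (position 3): no conditioning environment matches → elsewhere allophone [k].
Occurrence 3 (position 7): before a front vowel (/i, e/) → [x].

[k], [k], [x]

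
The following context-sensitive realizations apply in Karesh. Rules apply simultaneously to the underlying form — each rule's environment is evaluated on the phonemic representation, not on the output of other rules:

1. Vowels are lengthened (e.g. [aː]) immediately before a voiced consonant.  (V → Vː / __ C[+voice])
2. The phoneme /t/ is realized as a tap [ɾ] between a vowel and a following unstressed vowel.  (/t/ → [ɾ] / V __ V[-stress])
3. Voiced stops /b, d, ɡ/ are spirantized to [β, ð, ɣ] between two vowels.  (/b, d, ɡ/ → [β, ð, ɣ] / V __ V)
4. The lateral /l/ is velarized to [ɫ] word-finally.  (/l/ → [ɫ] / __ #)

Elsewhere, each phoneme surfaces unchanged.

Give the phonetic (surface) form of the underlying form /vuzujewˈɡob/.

/v/ (word-initial): no rule targets it → [v].
Rule 1 applies to /u/ (between /v/ and /z/: before a voiced consonant) → [uː].
/z/ (between /u/ and /u/) is unaffected → [z].
/u/ (between /z/ and /j/) occurs before a voiced consonant → [uː] by rule 1.
/j/ (between /u/ and /e/) is unaffected → [j].
/e/ (between /j/ and /w/) occurs before a voiced consonant → [eː] by rule 1.
/w/ stays [w].
/ɡ/ — between /w/ and /o/; rule 3 does not apply here → [ɡ].
/o/ (between /ɡ/ and /b/) occurs before a voiced consonant → [oː] by rule 1.
/b/ (word-final): rule 3 targets it, but not between two vowels → unchanged [b].

[vuːzuːjeːwˈɡoːb]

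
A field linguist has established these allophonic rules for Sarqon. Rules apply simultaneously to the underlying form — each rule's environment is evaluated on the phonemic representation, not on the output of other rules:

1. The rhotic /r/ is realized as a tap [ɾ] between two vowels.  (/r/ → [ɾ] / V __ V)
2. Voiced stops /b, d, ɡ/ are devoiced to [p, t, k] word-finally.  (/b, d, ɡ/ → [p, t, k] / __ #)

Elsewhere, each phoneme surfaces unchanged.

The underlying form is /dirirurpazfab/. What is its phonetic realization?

[diɾiɾurpazfap]

/d/ (word-initial) fails the environment for rule 2, so it stays [d].
/i/ (between /d/ and /r/) is unaffected → [i].
/r/ (between /i/ and /i/): between two vowels, so rule 1 applies → [ɾ].
/i/ (between /r/ and /r/): no rule targets it → [i].
/r/ (between /i/ and /u/): between two vowels, so rule 1 applies → [ɾ].
/u/ — not in any rule's target class → [u].
/r/ (between /u/ and /p/): rule 1 targets it, but not between two vowels → unchanged [r].
/p/ (between /r/ and /a/): no rule targets it → [p].
/a/ stays [a].
/z/ (between /a/ and /f/) is unaffected → [z].
/f/ (between /z/ and /a/): no rule targets it → [f].
/a/ (between /f/ and /b/) is unaffected → [a].
/b/ (word-final): word-finally, so rule 2 applies → [p].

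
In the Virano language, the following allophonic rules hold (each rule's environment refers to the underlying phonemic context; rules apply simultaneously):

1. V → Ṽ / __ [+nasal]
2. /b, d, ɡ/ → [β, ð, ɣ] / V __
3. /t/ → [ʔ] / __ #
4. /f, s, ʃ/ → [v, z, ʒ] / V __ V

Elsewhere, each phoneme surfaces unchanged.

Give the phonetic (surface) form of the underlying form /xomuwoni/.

/o/ — between /x/ and /m/, before a nasal consonant — surfaces as [õ] (rule 1).
/u/ (between /m/ and /w/) is in the target of rule 1 but the environment (before a nasal consonant) is not met → [u].
Rule 1 applies to /o/ (between /w/ and /n/: before a nasal consonant) → [õ].
/i/ (word-final) fails the environment for rule 1, so it stays [i].

[xõmuwõni]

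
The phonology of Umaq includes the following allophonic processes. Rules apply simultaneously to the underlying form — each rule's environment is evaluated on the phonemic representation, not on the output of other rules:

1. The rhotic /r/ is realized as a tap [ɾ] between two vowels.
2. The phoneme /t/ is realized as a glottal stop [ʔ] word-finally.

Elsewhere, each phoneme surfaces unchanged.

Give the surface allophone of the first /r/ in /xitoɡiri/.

/r/ meets the environment for rule 1 (between two vowels) → [ɾ].

[ɾ]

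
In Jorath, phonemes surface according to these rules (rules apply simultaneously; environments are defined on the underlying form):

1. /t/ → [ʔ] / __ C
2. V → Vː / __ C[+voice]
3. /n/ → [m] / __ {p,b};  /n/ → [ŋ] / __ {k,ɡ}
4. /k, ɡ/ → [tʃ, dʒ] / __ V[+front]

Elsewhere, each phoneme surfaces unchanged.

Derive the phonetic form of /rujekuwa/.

[ruːjekuːwa]

/u/ (between /r/ and /j/): before a voiced consonant, so rule 2 applies → [uː].
/e/ (between /j/ and /k/) is in the target of rule 2 but the environment (before a voiced consonant) is not met → [e].
/k/ (between /e/ and /u/): rule 4 targets it, but not before a front vowel → unchanged [k].
Rule 2 applies to /u/ (between /k/ and /w/: before a voiced consonant) → [uː].
/a/ (word-final): rule 2 targets it, but not before a voiced consonant → unchanged [a].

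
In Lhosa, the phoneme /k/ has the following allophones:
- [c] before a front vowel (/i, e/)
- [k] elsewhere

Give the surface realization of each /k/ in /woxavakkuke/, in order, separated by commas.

Occurrence 1 (position 7): no conditioning environment matches → elsewhere allophone [k].
Occurrence 2 (position 8): no conditioning environment matches → elsewhere allophone [k].
Occurrence 3 (position 10): before a front vowel → [c].

[k], [k], [c]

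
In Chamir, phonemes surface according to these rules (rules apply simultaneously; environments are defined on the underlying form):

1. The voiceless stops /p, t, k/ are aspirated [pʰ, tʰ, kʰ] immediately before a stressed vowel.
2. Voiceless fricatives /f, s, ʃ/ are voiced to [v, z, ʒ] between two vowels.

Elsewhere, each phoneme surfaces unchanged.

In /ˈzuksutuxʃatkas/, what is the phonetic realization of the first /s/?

/s/ (between /k/ and /u/) is in the target of rule 2 but the environment (between two vowels) is not met → [s].

[s]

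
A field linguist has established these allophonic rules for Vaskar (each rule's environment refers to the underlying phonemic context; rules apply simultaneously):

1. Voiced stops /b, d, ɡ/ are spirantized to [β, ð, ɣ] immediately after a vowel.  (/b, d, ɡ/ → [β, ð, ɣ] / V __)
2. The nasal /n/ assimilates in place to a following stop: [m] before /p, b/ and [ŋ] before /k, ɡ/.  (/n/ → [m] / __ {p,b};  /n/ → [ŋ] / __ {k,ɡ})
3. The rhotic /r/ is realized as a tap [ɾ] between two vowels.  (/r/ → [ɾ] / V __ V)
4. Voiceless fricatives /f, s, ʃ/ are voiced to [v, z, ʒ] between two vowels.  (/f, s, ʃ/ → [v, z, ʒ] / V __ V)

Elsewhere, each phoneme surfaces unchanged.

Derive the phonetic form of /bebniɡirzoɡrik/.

[beβniɣirzoɣrik]

/b/ (word-initial) fails the environment for rule 1, so it stays [b].
/e/ (between /b/ and /b/): no rule targets it → [e].
/b/ — between /e/ and /n/, immediately after a vowel — surfaces as [β] (rule 1).
/n/ — between /b/ and /i/; rule 2 does not apply here → [n].
/i/ — not in any rule's target class → [i].
/ɡ/ — between /i/ and /i/, immediately after a vowel — surfaces as [ɣ] (rule 1).
/i/ stays [i].
/r/ — between /i/ and /z/; rule 3 does not apply here → [r].
/z/ — not in any rule's target class → [z].
/o/ stays [o].
/ɡ/ — between /o/ and /r/, immediately after a vowel — surfaces as [ɣ] (rule 1).
/r/ (between /ɡ/ and /i/) is in the target of rule 3 but the environment (between two vowels) is not met → [r].
/i/ stays [i].
/k/ stays [k].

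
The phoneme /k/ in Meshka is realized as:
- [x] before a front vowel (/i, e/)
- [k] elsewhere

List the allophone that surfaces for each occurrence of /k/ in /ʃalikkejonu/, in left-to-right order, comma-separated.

Occurrence 1 (position 5): no conditioning environment matches → elsewhere allophone [k].
Occurrence 2 (position 6): before a front vowel (/i, e/) → [x].

[k], [x]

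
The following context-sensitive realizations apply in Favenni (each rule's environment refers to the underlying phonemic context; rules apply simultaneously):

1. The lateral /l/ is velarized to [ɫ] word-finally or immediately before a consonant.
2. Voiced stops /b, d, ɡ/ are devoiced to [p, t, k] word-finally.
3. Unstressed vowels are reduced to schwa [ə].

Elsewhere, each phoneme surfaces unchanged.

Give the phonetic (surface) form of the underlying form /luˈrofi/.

/l/ (word-initial): rule 1 targets it, but not word-finally or immediately before a consonant → unchanged [l].
/u/ (between /l/ and /r/) occurs in an unstressed syllable → [ə] by rule 3.
/r/ (between /u/ and /o/): no rule targets it → [r].
/o/ (between /r/ and /f/): rule 3 targets it, but not in an unstressed syllable → unchanged [o].
/f/ stays [f].
/i/ — word-final, in an unstressed syllable — surfaces as [ə] (rule 3).

[ləˈrofə]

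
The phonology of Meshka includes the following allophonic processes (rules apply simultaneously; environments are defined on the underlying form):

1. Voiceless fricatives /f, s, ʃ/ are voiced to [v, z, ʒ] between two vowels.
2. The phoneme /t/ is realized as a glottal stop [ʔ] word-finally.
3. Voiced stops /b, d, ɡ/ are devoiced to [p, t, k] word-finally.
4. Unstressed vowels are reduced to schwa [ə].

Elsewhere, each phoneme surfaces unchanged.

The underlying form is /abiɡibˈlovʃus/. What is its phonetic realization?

[əbəɡəbˈlovʃəs]

Rule 4 applies to /a/ (word-initial: in an unstressed syllable) → [ə].
/b/ — between /a/ and /i/; rule 3 does not apply here → [b].
Rule 4 applies to /i/ (between /b/ and /ɡ/: in an unstressed syllable) → [ə].
/ɡ/ (between /i/ and /i/): rule 3 targets it, but not word-finally → unchanged [ɡ].
/i/ — between /ɡ/ and /b/, in an unstressed syllable — surfaces as [ə] (rule 4).
/b/ (between /i/ and /l/) fails the environment for rule 3, so it stays [b].
/l/ (between /b/ and /o/): no rule targets it → [l].
/o/ (between /l/ and /v/): rule 4 targets it, but not in an unstressed syllable → unchanged [o].
/v/ (between /o/ and /ʃ/) is unaffected → [v].
/ʃ/ (between /v/ and /u/) fails the environment for rule 1, so it stays [ʃ].
/u/ — between /ʃ/ and /s/, in an unstressed syllable — surfaces as [ə] (rule 4).
/s/ (word-final) fails the environment for rule 1, so it stays [s].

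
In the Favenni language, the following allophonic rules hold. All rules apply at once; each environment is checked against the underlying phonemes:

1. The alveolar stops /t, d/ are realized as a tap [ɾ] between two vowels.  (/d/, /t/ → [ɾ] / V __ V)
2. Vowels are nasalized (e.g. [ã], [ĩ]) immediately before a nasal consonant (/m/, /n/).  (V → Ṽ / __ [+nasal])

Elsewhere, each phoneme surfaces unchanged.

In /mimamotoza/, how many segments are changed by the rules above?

3

Segments that undergo a rule: /i/ → [ĩ] (rule 2); /a/ → [ã] (rule 2); /t/ → [ɾ] (rule 1).
All other segments surface unchanged.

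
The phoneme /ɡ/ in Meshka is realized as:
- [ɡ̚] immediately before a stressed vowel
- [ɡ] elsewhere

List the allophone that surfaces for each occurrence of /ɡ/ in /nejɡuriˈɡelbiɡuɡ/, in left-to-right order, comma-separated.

Occurrence 1 (position 4): no conditioning environment matches → elsewhere allophone [ɡ].
Occurrence 2 (position 8): immediately before a stressed vowel → [ɡ̚].
Occurrence 3 (position 13): no conditioning environment matches → elsewhere allophone [ɡ].
Occurrence 4 (position 15): no conditioning environment matches → elsewhere allophone [ɡ].

[ɡ], [ɡ̚], [ɡ], [ɡ]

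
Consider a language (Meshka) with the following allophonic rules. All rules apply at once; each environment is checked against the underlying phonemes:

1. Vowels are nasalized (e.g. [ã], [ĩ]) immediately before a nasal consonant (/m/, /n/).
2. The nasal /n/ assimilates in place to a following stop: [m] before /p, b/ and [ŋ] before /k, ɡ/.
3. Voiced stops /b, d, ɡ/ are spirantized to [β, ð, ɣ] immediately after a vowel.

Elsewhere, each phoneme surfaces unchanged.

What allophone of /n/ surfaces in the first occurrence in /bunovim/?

[n]

/n/ — between /u/ and /o/; rule 2 does not apply here → [n].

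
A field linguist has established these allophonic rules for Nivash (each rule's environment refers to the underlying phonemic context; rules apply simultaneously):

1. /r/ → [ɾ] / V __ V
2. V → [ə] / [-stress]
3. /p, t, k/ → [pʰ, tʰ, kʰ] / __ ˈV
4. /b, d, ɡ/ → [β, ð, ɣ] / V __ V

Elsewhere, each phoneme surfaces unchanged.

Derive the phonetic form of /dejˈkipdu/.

[dəjˈkʰipdə]

/d/ (word-initial): rule 4 targets it, but not between two vowels → unchanged [d].
/e/ (between /d/ and /j/) occurs in an unstressed syllable → [ə] by rule 2.
/j/ (between /e/ and /k/): no rule targets it → [j].
/k/ — between /j/ and /i/, immediately before a stressed vowel — surfaces as [kʰ] (rule 3).
/i/ — between /k/ and /p/; rule 2 does not apply here → [i].
/p/ (between /i/ and /d/) fails the environment for rule 3, so it stays [p].
/d/ (between /p/ and /u/) fails the environment for rule 4, so it stays [d].
/u/ meets the environment for rule 2 (in an unstressed syllable) → [ə].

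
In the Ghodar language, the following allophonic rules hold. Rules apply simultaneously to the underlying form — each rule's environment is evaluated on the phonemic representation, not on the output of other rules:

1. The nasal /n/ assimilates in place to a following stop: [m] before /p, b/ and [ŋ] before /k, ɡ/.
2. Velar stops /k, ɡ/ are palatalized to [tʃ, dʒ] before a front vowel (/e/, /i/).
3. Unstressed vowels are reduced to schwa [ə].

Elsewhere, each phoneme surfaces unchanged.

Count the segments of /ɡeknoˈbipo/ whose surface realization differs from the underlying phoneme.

Segments that undergo a rule: /ɡ/ → [dʒ] (rule 2); /e/ → [ə] (rule 3); /o/ → [ə] (rule 3); /o/ → [ə] (rule 3).
All other segments surface unchanged.

4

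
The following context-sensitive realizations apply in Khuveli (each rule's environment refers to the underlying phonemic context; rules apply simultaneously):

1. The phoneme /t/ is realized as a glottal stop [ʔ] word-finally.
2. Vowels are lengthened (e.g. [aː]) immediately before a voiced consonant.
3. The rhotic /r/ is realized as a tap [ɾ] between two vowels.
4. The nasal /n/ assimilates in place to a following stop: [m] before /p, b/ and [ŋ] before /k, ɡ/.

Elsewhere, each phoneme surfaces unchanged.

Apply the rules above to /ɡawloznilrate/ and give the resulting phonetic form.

[ɡaːwloːzniːlrate]

/a/ meets the environment for rule 2 (before a voiced consonant) → [aː].
/o/ (between /l/ and /z/): before a voiced consonant, so rule 2 applies → [oː].
/n/ — between /z/ and /i/; rule 4 does not apply here → [n].
/i/ (between /n/ and /l/): before a voiced consonant, so rule 2 applies → [iː].
/r/ (between /l/ and /a/) is in the target of rule 3 but the environment (between two vowels) is not met → [r].
/a/ (between /r/ and /t/) fails the environment for rule 2, so it stays [a].
/t/ (between /a/ and /e/): rule 1 targets it, but not word-finally → unchanged [t].
/e/ (word-final): rule 2 targets it, but not before a voiced consonant → unchanged [e].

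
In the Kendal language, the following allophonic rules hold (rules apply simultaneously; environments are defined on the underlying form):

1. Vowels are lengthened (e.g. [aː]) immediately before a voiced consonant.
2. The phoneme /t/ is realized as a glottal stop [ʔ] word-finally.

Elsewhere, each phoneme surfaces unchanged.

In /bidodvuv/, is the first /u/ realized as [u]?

No

/u/ — between /v/ and /v/, before a voiced consonant — surfaces as [uː] (rule 1).
The actual realization is [uː], not [u].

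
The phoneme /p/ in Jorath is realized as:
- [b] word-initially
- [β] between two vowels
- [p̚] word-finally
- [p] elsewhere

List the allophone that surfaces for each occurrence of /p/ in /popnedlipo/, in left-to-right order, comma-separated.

[b], [p], [β]

Occurrence 1 (position 1): word-initially → [b].
Occurrence 2 (position 3): no conditioning environment matches → elsewhere allophone [p].
Occurrence 3 (position 9): between two vowels → [β].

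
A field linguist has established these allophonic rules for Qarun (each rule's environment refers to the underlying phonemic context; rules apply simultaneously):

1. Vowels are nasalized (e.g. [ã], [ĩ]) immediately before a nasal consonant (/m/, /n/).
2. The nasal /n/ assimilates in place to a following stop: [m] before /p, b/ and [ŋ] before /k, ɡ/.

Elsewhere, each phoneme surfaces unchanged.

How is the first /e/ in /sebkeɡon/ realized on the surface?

[e]

/e/ (between /s/ and /b/) fails the environment for rule 1, so it stays [e].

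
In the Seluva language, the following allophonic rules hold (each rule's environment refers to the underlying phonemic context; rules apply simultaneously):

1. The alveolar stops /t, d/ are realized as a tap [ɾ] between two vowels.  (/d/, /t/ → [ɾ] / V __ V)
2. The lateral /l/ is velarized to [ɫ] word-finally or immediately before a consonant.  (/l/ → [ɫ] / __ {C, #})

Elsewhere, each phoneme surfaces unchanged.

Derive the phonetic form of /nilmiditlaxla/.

/n/ — not in any rule's target class → [n].
/i/ stays [i].
/l/ (between /i/ and /m/): word-finally or immediately before a consonant, so rule 2 applies → [ɫ].
/m/ (between /l/ and /i/): no rule targets it → [m].
/i/ (between /m/ and /d/) is unaffected → [i].
/d/ meets the environment for rule 1 (between two vowels) → [ɾ].
/i/ (between /d/ and /t/) is unaffected → [i].
/t/ (between /i/ and /l/) is in the target of rule 1 but the environment (between two vowels) is not met → [t].
/l/ (between /t/ and /a/) is in the target of rule 2 but the environment (word-finally or immediately before a consonant) is not met → [l].
/a/ — not in any rule's target class → [a].
/x/ (between /a/ and /l/) is unaffected → [x].
/l/ — between /x/ and /a/; rule 2 does not apply here → [l].
/a/ — not in any rule's target class → [a].

[niɫmiɾitlaxla]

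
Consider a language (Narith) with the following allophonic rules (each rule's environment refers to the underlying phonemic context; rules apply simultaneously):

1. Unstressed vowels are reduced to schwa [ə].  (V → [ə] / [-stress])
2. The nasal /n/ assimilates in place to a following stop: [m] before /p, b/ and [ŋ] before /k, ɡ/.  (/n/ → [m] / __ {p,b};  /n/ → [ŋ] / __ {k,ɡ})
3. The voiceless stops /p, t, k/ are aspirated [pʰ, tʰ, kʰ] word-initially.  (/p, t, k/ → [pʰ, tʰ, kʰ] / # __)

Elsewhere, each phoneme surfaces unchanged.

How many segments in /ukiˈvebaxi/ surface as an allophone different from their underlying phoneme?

4

Segments that undergo a rule: /u/ → [ə] (rule 1); /i/ → [ə] (rule 1); /a/ → [ə] (rule 1); /i/ → [ə] (rule 1).
All other segments surface unchanged.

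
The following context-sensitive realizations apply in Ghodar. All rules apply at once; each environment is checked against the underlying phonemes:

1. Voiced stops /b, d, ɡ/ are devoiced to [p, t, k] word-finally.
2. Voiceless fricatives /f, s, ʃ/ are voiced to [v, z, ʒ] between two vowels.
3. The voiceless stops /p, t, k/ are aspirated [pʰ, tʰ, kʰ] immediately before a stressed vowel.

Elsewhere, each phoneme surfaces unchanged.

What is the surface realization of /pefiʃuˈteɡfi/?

/p/ (word-initial) is in the target of rule 3 but the environment (immediately before a stressed vowel) is not met → [p].
/e/ (between /p/ and /f/): no rule targets it → [e].
/f/ meets the environment for rule 2 (between two vowels) → [v].
/i/ (between /f/ and /ʃ/) is unaffected → [i].
/ʃ/ (between /i/ and /u/): between two vowels, so rule 2 applies → [ʒ].
/u/ (between /ʃ/ and /t/): no rule targets it → [u].
/t/ — between /u/ and /e/, immediately before a stressed vowel — surfaces as [tʰ] (rule 3).
/e/ (between /t/ and /ɡ/): no rule targets it → [e].
/ɡ/ (between /e/ and /f/): rule 1 targets it, but not word-finally → unchanged [ɡ].
/f/ (between /ɡ/ and /i/) fails the environment for rule 2, so it stays [f].
/i/ (word-final) is unaffected → [i].

[peviʒuˈtʰeɡfi]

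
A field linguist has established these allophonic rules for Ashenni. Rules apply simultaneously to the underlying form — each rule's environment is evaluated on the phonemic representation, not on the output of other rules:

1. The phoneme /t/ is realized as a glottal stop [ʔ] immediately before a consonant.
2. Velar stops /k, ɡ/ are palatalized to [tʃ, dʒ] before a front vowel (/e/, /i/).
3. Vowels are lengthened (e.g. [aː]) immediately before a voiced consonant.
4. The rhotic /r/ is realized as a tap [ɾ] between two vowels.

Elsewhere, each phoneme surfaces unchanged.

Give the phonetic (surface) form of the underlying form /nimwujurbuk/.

/n/ (word-initial) is unaffected → [n].
/i/ (between /n/ and /m/): before a voiced consonant, so rule 3 applies → [iː].
/m/ — not in any rule's target class → [m].
/w/ — not in any rule's target class → [w].
/u/ (between /w/ and /j/): before a voiced consonant, so rule 3 applies → [uː].
/j/ (between /u/ and /u/) is unaffected → [j].
/u/ meets the environment for rule 3 (before a voiced consonant) → [uː].
/r/ (between /u/ and /b/) fails the environment for rule 4, so it stays [r].
/b/ stays [b].
/u/ (between /b/ and /k/): rule 3 targets it, but not before a voiced consonant → unchanged [u].
/k/ (word-final) is in the target of rule 2 but the environment (before a front vowel) is not met → [k].

[niːmwuːjuːrbuk]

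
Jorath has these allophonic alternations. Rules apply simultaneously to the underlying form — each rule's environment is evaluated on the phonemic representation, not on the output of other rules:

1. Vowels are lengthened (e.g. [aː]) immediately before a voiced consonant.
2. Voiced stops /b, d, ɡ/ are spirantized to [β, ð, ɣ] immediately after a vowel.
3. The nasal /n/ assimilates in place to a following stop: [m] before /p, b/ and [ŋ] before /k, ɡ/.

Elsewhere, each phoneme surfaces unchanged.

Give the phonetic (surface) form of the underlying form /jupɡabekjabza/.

/j/ (word-initial) is unaffected → [j].
/u/ (between /j/ and /p/) is in the target of rule 1 but the environment (before a voiced consonant) is not met → [u].
/p/ (between /u/ and /ɡ/) is unaffected → [p].
/ɡ/ (between /p/ and /a/) fails the environment for rule 2, so it stays [ɡ].
/a/ meets the environment for rule 1 (before a voiced consonant) → [aː].
/b/ (between /a/ and /e/): immediately after a vowel, so rule 2 applies → [β].
/e/ — between /b/ and /k/; rule 1 does not apply here → [e].
/k/ stays [k].
/j/ (between /k/ and /a/) is unaffected → [j].
/a/ — between /j/ and /b/, before a voiced consonant — surfaces as [aː] (rule 1).
Rule 2 applies to /b/ (between /a/ and /z/: immediately after a vowel) → [β].
/z/ (between /b/ and /a/) is unaffected → [z].
/a/ (word-final) fails the environment for rule 1, so it stays [a].

[jupɡaːβekjaːβza]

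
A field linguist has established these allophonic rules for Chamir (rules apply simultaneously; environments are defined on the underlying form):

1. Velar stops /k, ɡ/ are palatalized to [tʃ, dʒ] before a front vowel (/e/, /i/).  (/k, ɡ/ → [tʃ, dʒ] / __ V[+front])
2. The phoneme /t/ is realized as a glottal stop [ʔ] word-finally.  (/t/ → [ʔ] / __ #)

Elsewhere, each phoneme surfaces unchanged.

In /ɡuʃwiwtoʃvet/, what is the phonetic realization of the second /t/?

/t/ (word-final): word-finally, so rule 2 applies → [ʔ].

[ʔ]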